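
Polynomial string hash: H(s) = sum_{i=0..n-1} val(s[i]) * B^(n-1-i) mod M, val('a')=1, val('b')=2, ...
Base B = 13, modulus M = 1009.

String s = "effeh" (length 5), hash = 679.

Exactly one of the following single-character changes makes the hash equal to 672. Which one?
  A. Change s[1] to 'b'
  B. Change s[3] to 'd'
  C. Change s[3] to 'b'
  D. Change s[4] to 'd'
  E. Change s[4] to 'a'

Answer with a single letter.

Option A: s[1]='f'->'b', delta=(2-6)*13^3 mod 1009 = 293, hash=679+293 mod 1009 = 972
Option B: s[3]='e'->'d', delta=(4-5)*13^1 mod 1009 = 996, hash=679+996 mod 1009 = 666
Option C: s[3]='e'->'b', delta=(2-5)*13^1 mod 1009 = 970, hash=679+970 mod 1009 = 640
Option D: s[4]='h'->'d', delta=(4-8)*13^0 mod 1009 = 1005, hash=679+1005 mod 1009 = 675
Option E: s[4]='h'->'a', delta=(1-8)*13^0 mod 1009 = 1002, hash=679+1002 mod 1009 = 672 <-- target

Answer: E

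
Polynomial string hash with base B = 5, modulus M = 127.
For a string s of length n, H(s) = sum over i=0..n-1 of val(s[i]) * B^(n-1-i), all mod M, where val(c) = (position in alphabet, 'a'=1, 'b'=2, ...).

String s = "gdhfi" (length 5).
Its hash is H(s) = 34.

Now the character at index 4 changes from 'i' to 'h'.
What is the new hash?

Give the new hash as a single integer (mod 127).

val('i') = 9, val('h') = 8
Position k = 4, exponent = n-1-k = 0
B^0 mod M = 5^0 mod 127 = 1
Delta = (8 - 9) * 1 mod 127 = 126
New hash = (34 + 126) mod 127 = 33

Answer: 33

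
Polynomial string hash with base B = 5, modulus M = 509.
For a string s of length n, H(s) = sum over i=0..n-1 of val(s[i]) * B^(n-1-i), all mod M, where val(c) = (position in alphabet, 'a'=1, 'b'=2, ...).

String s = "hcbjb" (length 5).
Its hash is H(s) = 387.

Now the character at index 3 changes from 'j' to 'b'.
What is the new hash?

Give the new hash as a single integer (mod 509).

val('j') = 10, val('b') = 2
Position k = 3, exponent = n-1-k = 1
B^1 mod M = 5^1 mod 509 = 5
Delta = (2 - 10) * 5 mod 509 = 469
New hash = (387 + 469) mod 509 = 347

Answer: 347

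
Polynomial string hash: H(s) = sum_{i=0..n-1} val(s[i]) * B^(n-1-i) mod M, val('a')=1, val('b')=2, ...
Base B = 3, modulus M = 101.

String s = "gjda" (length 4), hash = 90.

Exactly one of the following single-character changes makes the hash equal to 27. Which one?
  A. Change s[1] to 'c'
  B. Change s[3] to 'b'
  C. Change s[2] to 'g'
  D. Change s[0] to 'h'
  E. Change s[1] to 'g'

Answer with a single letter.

Option A: s[1]='j'->'c', delta=(3-10)*3^2 mod 101 = 38, hash=90+38 mod 101 = 27 <-- target
Option B: s[3]='a'->'b', delta=(2-1)*3^0 mod 101 = 1, hash=90+1 mod 101 = 91
Option C: s[2]='d'->'g', delta=(7-4)*3^1 mod 101 = 9, hash=90+9 mod 101 = 99
Option D: s[0]='g'->'h', delta=(8-7)*3^3 mod 101 = 27, hash=90+27 mod 101 = 16
Option E: s[1]='j'->'g', delta=(7-10)*3^2 mod 101 = 74, hash=90+74 mod 101 = 63

Answer: A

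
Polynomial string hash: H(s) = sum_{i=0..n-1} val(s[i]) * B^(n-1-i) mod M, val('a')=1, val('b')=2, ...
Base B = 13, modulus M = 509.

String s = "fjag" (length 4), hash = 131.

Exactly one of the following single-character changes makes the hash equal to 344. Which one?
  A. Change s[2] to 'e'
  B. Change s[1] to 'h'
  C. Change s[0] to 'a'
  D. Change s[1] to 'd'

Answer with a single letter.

Option A: s[2]='a'->'e', delta=(5-1)*13^1 mod 509 = 52, hash=131+52 mod 509 = 183
Option B: s[1]='j'->'h', delta=(8-10)*13^2 mod 509 = 171, hash=131+171 mod 509 = 302
Option C: s[0]='f'->'a', delta=(1-6)*13^3 mod 509 = 213, hash=131+213 mod 509 = 344 <-- target
Option D: s[1]='j'->'d', delta=(4-10)*13^2 mod 509 = 4, hash=131+4 mod 509 = 135

Answer: C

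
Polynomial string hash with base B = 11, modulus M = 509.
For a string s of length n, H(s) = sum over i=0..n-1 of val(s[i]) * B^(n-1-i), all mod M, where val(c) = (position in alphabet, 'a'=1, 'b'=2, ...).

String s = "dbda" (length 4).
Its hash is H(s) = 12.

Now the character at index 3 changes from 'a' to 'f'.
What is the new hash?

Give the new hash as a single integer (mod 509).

Answer: 17

Derivation:
val('a') = 1, val('f') = 6
Position k = 3, exponent = n-1-k = 0
B^0 mod M = 11^0 mod 509 = 1
Delta = (6 - 1) * 1 mod 509 = 5
New hash = (12 + 5) mod 509 = 17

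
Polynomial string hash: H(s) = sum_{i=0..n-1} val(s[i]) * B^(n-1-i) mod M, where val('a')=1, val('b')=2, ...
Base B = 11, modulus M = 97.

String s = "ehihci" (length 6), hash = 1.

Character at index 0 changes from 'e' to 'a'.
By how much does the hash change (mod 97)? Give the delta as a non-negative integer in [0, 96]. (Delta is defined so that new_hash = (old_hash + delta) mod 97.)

Answer: 70

Derivation:
Delta formula: (val(new) - val(old)) * B^(n-1-k) mod M
  val('a') - val('e') = 1 - 5 = -4
  B^(n-1-k) = 11^5 mod 97 = 31
  Delta = -4 * 31 mod 97 = 70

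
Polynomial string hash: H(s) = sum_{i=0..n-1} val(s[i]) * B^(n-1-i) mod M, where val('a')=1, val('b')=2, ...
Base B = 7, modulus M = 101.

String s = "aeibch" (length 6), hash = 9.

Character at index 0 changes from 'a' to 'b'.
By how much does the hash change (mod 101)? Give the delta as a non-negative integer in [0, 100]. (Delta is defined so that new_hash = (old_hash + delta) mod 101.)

Delta formula: (val(new) - val(old)) * B^(n-1-k) mod M
  val('b') - val('a') = 2 - 1 = 1
  B^(n-1-k) = 7^5 mod 101 = 41
  Delta = 1 * 41 mod 101 = 41

Answer: 41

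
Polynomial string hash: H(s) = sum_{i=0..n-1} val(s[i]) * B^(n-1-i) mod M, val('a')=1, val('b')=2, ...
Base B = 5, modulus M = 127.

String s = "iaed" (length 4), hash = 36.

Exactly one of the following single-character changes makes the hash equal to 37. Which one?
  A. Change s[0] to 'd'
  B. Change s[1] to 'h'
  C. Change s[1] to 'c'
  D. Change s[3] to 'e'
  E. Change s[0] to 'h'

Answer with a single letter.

Option A: s[0]='i'->'d', delta=(4-9)*5^3 mod 127 = 10, hash=36+10 mod 127 = 46
Option B: s[1]='a'->'h', delta=(8-1)*5^2 mod 127 = 48, hash=36+48 mod 127 = 84
Option C: s[1]='a'->'c', delta=(3-1)*5^2 mod 127 = 50, hash=36+50 mod 127 = 86
Option D: s[3]='d'->'e', delta=(5-4)*5^0 mod 127 = 1, hash=36+1 mod 127 = 37 <-- target
Option E: s[0]='i'->'h', delta=(8-9)*5^3 mod 127 = 2, hash=36+2 mod 127 = 38

Answer: D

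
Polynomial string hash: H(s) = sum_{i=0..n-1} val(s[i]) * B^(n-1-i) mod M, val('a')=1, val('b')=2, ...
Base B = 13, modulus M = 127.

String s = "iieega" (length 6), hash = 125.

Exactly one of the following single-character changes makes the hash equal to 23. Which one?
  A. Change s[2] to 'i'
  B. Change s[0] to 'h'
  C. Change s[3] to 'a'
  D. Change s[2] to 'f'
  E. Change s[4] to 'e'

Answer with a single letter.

Answer: A

Derivation:
Option A: s[2]='e'->'i', delta=(9-5)*13^3 mod 127 = 25, hash=125+25 mod 127 = 23 <-- target
Option B: s[0]='i'->'h', delta=(8-9)*13^5 mod 127 = 55, hash=125+55 mod 127 = 53
Option C: s[3]='e'->'a', delta=(1-5)*13^2 mod 127 = 86, hash=125+86 mod 127 = 84
Option D: s[2]='e'->'f', delta=(6-5)*13^3 mod 127 = 38, hash=125+38 mod 127 = 36
Option E: s[4]='g'->'e', delta=(5-7)*13^1 mod 127 = 101, hash=125+101 mod 127 = 99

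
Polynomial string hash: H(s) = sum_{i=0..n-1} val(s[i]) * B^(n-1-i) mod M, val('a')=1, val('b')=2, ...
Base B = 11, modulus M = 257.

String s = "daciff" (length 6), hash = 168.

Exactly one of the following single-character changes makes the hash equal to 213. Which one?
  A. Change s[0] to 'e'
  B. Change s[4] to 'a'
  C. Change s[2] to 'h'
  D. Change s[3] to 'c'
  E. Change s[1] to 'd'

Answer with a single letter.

Answer: D

Derivation:
Option A: s[0]='d'->'e', delta=(5-4)*11^5 mod 257 = 169, hash=168+169 mod 257 = 80
Option B: s[4]='f'->'a', delta=(1-6)*11^1 mod 257 = 202, hash=168+202 mod 257 = 113
Option C: s[2]='c'->'h', delta=(8-3)*11^3 mod 257 = 230, hash=168+230 mod 257 = 141
Option D: s[3]='i'->'c', delta=(3-9)*11^2 mod 257 = 45, hash=168+45 mod 257 = 213 <-- target
Option E: s[1]='a'->'d', delta=(4-1)*11^4 mod 257 = 233, hash=168+233 mod 257 = 144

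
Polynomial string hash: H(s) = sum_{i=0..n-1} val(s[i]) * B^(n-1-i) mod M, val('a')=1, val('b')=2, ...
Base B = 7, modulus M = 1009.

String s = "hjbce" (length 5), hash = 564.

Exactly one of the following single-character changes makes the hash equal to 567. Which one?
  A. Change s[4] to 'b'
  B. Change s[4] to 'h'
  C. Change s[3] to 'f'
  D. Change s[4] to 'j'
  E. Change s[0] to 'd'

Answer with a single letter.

Option A: s[4]='e'->'b', delta=(2-5)*7^0 mod 1009 = 1006, hash=564+1006 mod 1009 = 561
Option B: s[4]='e'->'h', delta=(8-5)*7^0 mod 1009 = 3, hash=564+3 mod 1009 = 567 <-- target
Option C: s[3]='c'->'f', delta=(6-3)*7^1 mod 1009 = 21, hash=564+21 mod 1009 = 585
Option D: s[4]='e'->'j', delta=(10-5)*7^0 mod 1009 = 5, hash=564+5 mod 1009 = 569
Option E: s[0]='h'->'d', delta=(4-8)*7^4 mod 1009 = 486, hash=564+486 mod 1009 = 41

Answer: B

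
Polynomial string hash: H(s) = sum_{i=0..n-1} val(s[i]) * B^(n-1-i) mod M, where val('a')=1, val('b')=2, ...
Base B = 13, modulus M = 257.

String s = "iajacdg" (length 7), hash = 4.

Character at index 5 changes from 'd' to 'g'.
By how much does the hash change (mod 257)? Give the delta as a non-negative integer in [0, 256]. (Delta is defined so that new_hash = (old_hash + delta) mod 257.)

Delta formula: (val(new) - val(old)) * B^(n-1-k) mod M
  val('g') - val('d') = 7 - 4 = 3
  B^(n-1-k) = 13^1 mod 257 = 13
  Delta = 3 * 13 mod 257 = 39

Answer: 39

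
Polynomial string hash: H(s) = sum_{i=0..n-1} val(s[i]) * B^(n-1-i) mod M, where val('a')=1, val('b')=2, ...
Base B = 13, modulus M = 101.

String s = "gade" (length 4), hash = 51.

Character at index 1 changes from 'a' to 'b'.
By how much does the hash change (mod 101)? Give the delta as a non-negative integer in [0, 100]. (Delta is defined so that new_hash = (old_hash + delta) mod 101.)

Delta formula: (val(new) - val(old)) * B^(n-1-k) mod M
  val('b') - val('a') = 2 - 1 = 1
  B^(n-1-k) = 13^2 mod 101 = 68
  Delta = 1 * 68 mod 101 = 68

Answer: 68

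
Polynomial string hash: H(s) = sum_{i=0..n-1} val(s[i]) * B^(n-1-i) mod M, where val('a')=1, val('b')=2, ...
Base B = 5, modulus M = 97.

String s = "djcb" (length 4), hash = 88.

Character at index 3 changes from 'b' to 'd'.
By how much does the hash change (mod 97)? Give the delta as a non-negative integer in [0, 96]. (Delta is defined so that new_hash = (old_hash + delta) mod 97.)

Answer: 2

Derivation:
Delta formula: (val(new) - val(old)) * B^(n-1-k) mod M
  val('d') - val('b') = 4 - 2 = 2
  B^(n-1-k) = 5^0 mod 97 = 1
  Delta = 2 * 1 mod 97 = 2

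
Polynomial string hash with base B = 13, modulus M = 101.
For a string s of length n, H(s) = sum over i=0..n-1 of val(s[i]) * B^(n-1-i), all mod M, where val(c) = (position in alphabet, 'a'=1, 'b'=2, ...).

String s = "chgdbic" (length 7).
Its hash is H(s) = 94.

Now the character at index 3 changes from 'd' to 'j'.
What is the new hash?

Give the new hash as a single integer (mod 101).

Answer: 45

Derivation:
val('d') = 4, val('j') = 10
Position k = 3, exponent = n-1-k = 3
B^3 mod M = 13^3 mod 101 = 76
Delta = (10 - 4) * 76 mod 101 = 52
New hash = (94 + 52) mod 101 = 45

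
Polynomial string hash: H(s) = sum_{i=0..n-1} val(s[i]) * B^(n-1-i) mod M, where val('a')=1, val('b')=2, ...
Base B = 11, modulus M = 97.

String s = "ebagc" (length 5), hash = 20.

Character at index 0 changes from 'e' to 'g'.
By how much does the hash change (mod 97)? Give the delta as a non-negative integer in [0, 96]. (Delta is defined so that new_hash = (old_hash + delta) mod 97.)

Answer: 85

Derivation:
Delta formula: (val(new) - val(old)) * B^(n-1-k) mod M
  val('g') - val('e') = 7 - 5 = 2
  B^(n-1-k) = 11^4 mod 97 = 91
  Delta = 2 * 91 mod 97 = 85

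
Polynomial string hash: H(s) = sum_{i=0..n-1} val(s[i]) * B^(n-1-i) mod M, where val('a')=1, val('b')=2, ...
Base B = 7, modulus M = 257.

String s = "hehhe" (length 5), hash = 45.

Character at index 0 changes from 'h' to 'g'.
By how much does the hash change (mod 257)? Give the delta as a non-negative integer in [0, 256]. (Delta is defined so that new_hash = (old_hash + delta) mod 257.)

Delta formula: (val(new) - val(old)) * B^(n-1-k) mod M
  val('g') - val('h') = 7 - 8 = -1
  B^(n-1-k) = 7^4 mod 257 = 88
  Delta = -1 * 88 mod 257 = 169

Answer: 169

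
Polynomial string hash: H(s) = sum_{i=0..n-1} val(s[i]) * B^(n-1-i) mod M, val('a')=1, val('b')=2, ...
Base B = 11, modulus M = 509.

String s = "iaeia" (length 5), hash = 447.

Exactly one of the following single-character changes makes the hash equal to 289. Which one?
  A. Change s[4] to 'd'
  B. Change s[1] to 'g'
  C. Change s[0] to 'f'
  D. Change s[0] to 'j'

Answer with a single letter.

Option A: s[4]='a'->'d', delta=(4-1)*11^0 mod 509 = 3, hash=447+3 mod 509 = 450
Option B: s[1]='a'->'g', delta=(7-1)*11^3 mod 509 = 351, hash=447+351 mod 509 = 289 <-- target
Option C: s[0]='i'->'f', delta=(6-9)*11^4 mod 509 = 360, hash=447+360 mod 509 = 298
Option D: s[0]='i'->'j', delta=(10-9)*11^4 mod 509 = 389, hash=447+389 mod 509 = 327

Answer: B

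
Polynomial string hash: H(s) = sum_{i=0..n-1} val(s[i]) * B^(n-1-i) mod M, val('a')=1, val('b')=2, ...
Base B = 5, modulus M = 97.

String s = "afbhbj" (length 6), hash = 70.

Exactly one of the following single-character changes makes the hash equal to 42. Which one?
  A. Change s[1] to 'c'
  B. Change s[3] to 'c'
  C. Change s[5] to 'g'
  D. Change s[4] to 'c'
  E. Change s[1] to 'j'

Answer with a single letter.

Option A: s[1]='f'->'c', delta=(3-6)*5^4 mod 97 = 65, hash=70+65 mod 97 = 38
Option B: s[3]='h'->'c', delta=(3-8)*5^2 mod 97 = 69, hash=70+69 mod 97 = 42 <-- target
Option C: s[5]='j'->'g', delta=(7-10)*5^0 mod 97 = 94, hash=70+94 mod 97 = 67
Option D: s[4]='b'->'c', delta=(3-2)*5^1 mod 97 = 5, hash=70+5 mod 97 = 75
Option E: s[1]='f'->'j', delta=(10-6)*5^4 mod 97 = 75, hash=70+75 mod 97 = 48

Answer: B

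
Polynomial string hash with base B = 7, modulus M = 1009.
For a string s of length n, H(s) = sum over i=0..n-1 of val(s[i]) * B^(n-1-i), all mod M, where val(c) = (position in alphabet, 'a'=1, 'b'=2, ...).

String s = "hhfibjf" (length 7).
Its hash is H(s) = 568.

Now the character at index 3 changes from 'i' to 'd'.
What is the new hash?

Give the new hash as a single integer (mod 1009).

Answer: 871

Derivation:
val('i') = 9, val('d') = 4
Position k = 3, exponent = n-1-k = 3
B^3 mod M = 7^3 mod 1009 = 343
Delta = (4 - 9) * 343 mod 1009 = 303
New hash = (568 + 303) mod 1009 = 871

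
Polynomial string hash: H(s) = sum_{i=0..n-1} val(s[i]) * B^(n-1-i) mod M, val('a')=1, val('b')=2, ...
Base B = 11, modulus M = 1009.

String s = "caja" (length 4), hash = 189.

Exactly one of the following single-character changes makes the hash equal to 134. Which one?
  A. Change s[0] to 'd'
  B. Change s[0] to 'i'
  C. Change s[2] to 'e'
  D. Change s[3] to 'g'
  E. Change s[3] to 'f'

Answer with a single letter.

Option A: s[0]='c'->'d', delta=(4-3)*11^3 mod 1009 = 322, hash=189+322 mod 1009 = 511
Option B: s[0]='c'->'i', delta=(9-3)*11^3 mod 1009 = 923, hash=189+923 mod 1009 = 103
Option C: s[2]='j'->'e', delta=(5-10)*11^1 mod 1009 = 954, hash=189+954 mod 1009 = 134 <-- target
Option D: s[3]='a'->'g', delta=(7-1)*11^0 mod 1009 = 6, hash=189+6 mod 1009 = 195
Option E: s[3]='a'->'f', delta=(6-1)*11^0 mod 1009 = 5, hash=189+5 mod 1009 = 194

Answer: C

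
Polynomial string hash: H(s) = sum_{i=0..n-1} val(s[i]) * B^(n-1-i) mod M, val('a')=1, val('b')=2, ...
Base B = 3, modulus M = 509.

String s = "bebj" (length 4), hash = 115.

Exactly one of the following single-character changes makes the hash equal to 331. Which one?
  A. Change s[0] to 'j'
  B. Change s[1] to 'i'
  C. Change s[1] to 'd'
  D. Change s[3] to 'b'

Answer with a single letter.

Option A: s[0]='b'->'j', delta=(10-2)*3^3 mod 509 = 216, hash=115+216 mod 509 = 331 <-- target
Option B: s[1]='e'->'i', delta=(9-5)*3^2 mod 509 = 36, hash=115+36 mod 509 = 151
Option C: s[1]='e'->'d', delta=(4-5)*3^2 mod 509 = 500, hash=115+500 mod 509 = 106
Option D: s[3]='j'->'b', delta=(2-10)*3^0 mod 509 = 501, hash=115+501 mod 509 = 107

Answer: A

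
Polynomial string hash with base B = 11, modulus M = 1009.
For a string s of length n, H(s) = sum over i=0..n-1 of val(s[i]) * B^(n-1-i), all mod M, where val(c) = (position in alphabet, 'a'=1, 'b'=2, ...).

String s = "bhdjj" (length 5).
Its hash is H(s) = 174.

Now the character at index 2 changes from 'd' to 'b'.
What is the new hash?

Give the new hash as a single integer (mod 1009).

Answer: 941

Derivation:
val('d') = 4, val('b') = 2
Position k = 2, exponent = n-1-k = 2
B^2 mod M = 11^2 mod 1009 = 121
Delta = (2 - 4) * 121 mod 1009 = 767
New hash = (174 + 767) mod 1009 = 941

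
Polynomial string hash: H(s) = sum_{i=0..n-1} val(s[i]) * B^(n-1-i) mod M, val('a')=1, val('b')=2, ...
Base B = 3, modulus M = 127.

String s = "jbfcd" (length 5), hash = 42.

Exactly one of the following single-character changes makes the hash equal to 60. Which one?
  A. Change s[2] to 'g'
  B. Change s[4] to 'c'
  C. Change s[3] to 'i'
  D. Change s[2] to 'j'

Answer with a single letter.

Answer: C

Derivation:
Option A: s[2]='f'->'g', delta=(7-6)*3^2 mod 127 = 9, hash=42+9 mod 127 = 51
Option B: s[4]='d'->'c', delta=(3-4)*3^0 mod 127 = 126, hash=42+126 mod 127 = 41
Option C: s[3]='c'->'i', delta=(9-3)*3^1 mod 127 = 18, hash=42+18 mod 127 = 60 <-- target
Option D: s[2]='f'->'j', delta=(10-6)*3^2 mod 127 = 36, hash=42+36 mod 127 = 78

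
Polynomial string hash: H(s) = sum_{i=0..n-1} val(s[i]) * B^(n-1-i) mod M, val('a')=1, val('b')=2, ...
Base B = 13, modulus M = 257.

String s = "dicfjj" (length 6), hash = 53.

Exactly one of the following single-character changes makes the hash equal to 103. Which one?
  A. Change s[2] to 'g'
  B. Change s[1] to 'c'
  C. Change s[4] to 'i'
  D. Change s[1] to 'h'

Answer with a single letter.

Option A: s[2]='c'->'g', delta=(7-3)*13^3 mod 257 = 50, hash=53+50 mod 257 = 103 <-- target
Option B: s[1]='i'->'c', delta=(3-9)*13^4 mod 257 = 53, hash=53+53 mod 257 = 106
Option C: s[4]='j'->'i', delta=(9-10)*13^1 mod 257 = 244, hash=53+244 mod 257 = 40
Option D: s[1]='i'->'h', delta=(8-9)*13^4 mod 257 = 223, hash=53+223 mod 257 = 19

Answer: A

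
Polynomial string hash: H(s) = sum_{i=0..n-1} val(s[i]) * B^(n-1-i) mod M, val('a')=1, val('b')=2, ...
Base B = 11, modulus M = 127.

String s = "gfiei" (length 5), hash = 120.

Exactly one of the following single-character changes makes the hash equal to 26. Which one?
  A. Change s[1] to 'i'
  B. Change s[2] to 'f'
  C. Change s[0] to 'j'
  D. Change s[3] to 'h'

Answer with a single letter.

Option A: s[1]='f'->'i', delta=(9-6)*11^3 mod 127 = 56, hash=120+56 mod 127 = 49
Option B: s[2]='i'->'f', delta=(6-9)*11^2 mod 127 = 18, hash=120+18 mod 127 = 11
Option C: s[0]='g'->'j', delta=(10-7)*11^4 mod 127 = 108, hash=120+108 mod 127 = 101
Option D: s[3]='e'->'h', delta=(8-5)*11^1 mod 127 = 33, hash=120+33 mod 127 = 26 <-- target

Answer: D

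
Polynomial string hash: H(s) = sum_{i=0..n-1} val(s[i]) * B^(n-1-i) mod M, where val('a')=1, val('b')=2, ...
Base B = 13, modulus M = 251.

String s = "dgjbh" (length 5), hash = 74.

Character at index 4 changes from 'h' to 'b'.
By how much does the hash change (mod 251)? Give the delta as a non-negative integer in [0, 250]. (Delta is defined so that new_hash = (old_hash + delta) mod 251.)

Delta formula: (val(new) - val(old)) * B^(n-1-k) mod M
  val('b') - val('h') = 2 - 8 = -6
  B^(n-1-k) = 13^0 mod 251 = 1
  Delta = -6 * 1 mod 251 = 245

Answer: 245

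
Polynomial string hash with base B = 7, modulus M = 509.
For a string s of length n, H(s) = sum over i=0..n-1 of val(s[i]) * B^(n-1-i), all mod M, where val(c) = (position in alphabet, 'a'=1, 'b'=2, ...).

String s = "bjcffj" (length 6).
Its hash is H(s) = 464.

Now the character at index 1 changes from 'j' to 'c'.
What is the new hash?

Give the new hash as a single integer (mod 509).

val('j') = 10, val('c') = 3
Position k = 1, exponent = n-1-k = 4
B^4 mod M = 7^4 mod 509 = 365
Delta = (3 - 10) * 365 mod 509 = 499
New hash = (464 + 499) mod 509 = 454

Answer: 454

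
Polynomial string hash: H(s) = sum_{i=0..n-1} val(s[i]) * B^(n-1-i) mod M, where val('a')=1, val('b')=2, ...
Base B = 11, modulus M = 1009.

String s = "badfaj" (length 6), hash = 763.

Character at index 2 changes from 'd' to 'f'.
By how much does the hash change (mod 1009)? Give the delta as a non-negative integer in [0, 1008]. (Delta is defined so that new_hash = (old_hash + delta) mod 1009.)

Answer: 644

Derivation:
Delta formula: (val(new) - val(old)) * B^(n-1-k) mod M
  val('f') - val('d') = 6 - 4 = 2
  B^(n-1-k) = 11^3 mod 1009 = 322
  Delta = 2 * 322 mod 1009 = 644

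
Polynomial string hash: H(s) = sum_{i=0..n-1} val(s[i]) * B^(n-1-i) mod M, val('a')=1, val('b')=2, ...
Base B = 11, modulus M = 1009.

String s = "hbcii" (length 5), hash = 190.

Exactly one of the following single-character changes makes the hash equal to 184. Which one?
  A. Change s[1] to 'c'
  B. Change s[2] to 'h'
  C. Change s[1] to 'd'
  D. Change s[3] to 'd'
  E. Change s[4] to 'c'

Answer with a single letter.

Option A: s[1]='b'->'c', delta=(3-2)*11^3 mod 1009 = 322, hash=190+322 mod 1009 = 512
Option B: s[2]='c'->'h', delta=(8-3)*11^2 mod 1009 = 605, hash=190+605 mod 1009 = 795
Option C: s[1]='b'->'d', delta=(4-2)*11^3 mod 1009 = 644, hash=190+644 mod 1009 = 834
Option D: s[3]='i'->'d', delta=(4-9)*11^1 mod 1009 = 954, hash=190+954 mod 1009 = 135
Option E: s[4]='i'->'c', delta=(3-9)*11^0 mod 1009 = 1003, hash=190+1003 mod 1009 = 184 <-- target

Answer: E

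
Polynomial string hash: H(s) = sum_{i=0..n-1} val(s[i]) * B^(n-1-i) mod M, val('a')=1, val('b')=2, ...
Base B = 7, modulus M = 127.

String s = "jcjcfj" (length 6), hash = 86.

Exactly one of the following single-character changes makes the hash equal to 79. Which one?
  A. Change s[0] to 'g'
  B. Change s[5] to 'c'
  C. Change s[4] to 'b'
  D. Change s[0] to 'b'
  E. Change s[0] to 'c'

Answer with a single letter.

Answer: B

Derivation:
Option A: s[0]='j'->'g', delta=(7-10)*7^5 mod 127 = 125, hash=86+125 mod 127 = 84
Option B: s[5]='j'->'c', delta=(3-10)*7^0 mod 127 = 120, hash=86+120 mod 127 = 79 <-- target
Option C: s[4]='f'->'b', delta=(2-6)*7^1 mod 127 = 99, hash=86+99 mod 127 = 58
Option D: s[0]='j'->'b', delta=(2-10)*7^5 mod 127 = 37, hash=86+37 mod 127 = 123
Option E: s[0]='j'->'c', delta=(3-10)*7^5 mod 127 = 80, hash=86+80 mod 127 = 39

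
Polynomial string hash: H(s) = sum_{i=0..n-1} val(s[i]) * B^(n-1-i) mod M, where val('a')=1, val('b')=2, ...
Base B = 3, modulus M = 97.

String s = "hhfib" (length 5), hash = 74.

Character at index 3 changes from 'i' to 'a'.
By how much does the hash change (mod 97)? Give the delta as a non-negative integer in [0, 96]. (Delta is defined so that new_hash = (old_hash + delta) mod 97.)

Answer: 73

Derivation:
Delta formula: (val(new) - val(old)) * B^(n-1-k) mod M
  val('a') - val('i') = 1 - 9 = -8
  B^(n-1-k) = 3^1 mod 97 = 3
  Delta = -8 * 3 mod 97 = 73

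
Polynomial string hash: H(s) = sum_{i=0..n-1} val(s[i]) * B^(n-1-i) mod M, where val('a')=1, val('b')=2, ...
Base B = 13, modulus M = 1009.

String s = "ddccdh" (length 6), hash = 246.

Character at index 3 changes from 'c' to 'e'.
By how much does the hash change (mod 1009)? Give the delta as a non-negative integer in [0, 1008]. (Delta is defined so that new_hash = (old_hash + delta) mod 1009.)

Answer: 338

Derivation:
Delta formula: (val(new) - val(old)) * B^(n-1-k) mod M
  val('e') - val('c') = 5 - 3 = 2
  B^(n-1-k) = 13^2 mod 1009 = 169
  Delta = 2 * 169 mod 1009 = 338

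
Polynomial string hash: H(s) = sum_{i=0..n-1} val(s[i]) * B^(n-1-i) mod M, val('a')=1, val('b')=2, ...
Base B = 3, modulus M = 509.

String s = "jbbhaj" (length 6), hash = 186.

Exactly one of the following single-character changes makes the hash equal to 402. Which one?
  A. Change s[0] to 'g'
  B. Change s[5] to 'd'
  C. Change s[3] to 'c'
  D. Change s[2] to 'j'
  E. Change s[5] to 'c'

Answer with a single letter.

Answer: D

Derivation:
Option A: s[0]='j'->'g', delta=(7-10)*3^5 mod 509 = 289, hash=186+289 mod 509 = 475
Option B: s[5]='j'->'d', delta=(4-10)*3^0 mod 509 = 503, hash=186+503 mod 509 = 180
Option C: s[3]='h'->'c', delta=(3-8)*3^2 mod 509 = 464, hash=186+464 mod 509 = 141
Option D: s[2]='b'->'j', delta=(10-2)*3^3 mod 509 = 216, hash=186+216 mod 509 = 402 <-- target
Option E: s[5]='j'->'c', delta=(3-10)*3^0 mod 509 = 502, hash=186+502 mod 509 = 179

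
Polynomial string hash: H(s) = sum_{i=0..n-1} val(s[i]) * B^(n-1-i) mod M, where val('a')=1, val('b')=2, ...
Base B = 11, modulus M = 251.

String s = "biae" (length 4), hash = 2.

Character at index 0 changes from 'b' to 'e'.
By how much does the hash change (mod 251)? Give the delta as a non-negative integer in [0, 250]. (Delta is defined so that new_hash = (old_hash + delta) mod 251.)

Delta formula: (val(new) - val(old)) * B^(n-1-k) mod M
  val('e') - val('b') = 5 - 2 = 3
  B^(n-1-k) = 11^3 mod 251 = 76
  Delta = 3 * 76 mod 251 = 228

Answer: 228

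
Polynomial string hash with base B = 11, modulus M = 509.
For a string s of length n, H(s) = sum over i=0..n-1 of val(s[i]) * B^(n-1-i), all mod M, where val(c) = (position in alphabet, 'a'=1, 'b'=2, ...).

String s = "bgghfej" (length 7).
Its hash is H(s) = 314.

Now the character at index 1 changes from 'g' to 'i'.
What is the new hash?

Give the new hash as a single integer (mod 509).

val('g') = 7, val('i') = 9
Position k = 1, exponent = n-1-k = 5
B^5 mod M = 11^5 mod 509 = 207
Delta = (9 - 7) * 207 mod 509 = 414
New hash = (314 + 414) mod 509 = 219

Answer: 219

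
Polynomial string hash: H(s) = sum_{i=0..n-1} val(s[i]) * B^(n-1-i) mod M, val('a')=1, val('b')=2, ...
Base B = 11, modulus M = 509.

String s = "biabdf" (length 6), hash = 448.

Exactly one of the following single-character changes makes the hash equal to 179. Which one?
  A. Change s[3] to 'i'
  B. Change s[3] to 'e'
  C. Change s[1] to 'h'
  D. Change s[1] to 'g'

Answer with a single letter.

Answer: D

Derivation:
Option A: s[3]='b'->'i', delta=(9-2)*11^2 mod 509 = 338, hash=448+338 mod 509 = 277
Option B: s[3]='b'->'e', delta=(5-2)*11^2 mod 509 = 363, hash=448+363 mod 509 = 302
Option C: s[1]='i'->'h', delta=(8-9)*11^4 mod 509 = 120, hash=448+120 mod 509 = 59
Option D: s[1]='i'->'g', delta=(7-9)*11^4 mod 509 = 240, hash=448+240 mod 509 = 179 <-- target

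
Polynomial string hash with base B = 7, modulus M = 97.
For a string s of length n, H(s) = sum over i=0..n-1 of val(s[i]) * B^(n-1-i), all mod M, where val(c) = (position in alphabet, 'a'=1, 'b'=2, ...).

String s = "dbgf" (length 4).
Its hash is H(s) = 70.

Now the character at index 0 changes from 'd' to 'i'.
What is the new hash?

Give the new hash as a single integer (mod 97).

Answer: 39

Derivation:
val('d') = 4, val('i') = 9
Position k = 0, exponent = n-1-k = 3
B^3 mod M = 7^3 mod 97 = 52
Delta = (9 - 4) * 52 mod 97 = 66
New hash = (70 + 66) mod 97 = 39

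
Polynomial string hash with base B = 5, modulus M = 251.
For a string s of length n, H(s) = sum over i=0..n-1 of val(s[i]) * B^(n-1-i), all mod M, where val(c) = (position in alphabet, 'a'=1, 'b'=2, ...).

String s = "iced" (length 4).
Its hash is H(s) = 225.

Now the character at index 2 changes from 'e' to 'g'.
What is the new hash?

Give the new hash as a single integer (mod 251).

Answer: 235

Derivation:
val('e') = 5, val('g') = 7
Position k = 2, exponent = n-1-k = 1
B^1 mod M = 5^1 mod 251 = 5
Delta = (7 - 5) * 5 mod 251 = 10
New hash = (225 + 10) mod 251 = 235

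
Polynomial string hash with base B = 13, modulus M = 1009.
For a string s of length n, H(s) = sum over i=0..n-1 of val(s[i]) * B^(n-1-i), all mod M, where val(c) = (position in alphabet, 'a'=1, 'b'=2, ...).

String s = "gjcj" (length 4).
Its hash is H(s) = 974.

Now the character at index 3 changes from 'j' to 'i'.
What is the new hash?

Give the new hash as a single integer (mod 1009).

Answer: 973

Derivation:
val('j') = 10, val('i') = 9
Position k = 3, exponent = n-1-k = 0
B^0 mod M = 13^0 mod 1009 = 1
Delta = (9 - 10) * 1 mod 1009 = 1008
New hash = (974 + 1008) mod 1009 = 973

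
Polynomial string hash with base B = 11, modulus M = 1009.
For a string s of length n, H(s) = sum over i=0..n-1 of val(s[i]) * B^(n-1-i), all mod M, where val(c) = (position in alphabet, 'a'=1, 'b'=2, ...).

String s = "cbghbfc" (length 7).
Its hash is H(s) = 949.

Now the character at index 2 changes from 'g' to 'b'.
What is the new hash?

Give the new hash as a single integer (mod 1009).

val('g') = 7, val('b') = 2
Position k = 2, exponent = n-1-k = 4
B^4 mod M = 11^4 mod 1009 = 515
Delta = (2 - 7) * 515 mod 1009 = 452
New hash = (949 + 452) mod 1009 = 392

Answer: 392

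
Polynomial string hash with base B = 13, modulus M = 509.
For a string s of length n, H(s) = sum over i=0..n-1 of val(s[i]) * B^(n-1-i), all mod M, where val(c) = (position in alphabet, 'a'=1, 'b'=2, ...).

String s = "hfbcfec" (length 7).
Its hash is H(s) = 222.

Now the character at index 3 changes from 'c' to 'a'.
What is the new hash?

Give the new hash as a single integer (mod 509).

val('c') = 3, val('a') = 1
Position k = 3, exponent = n-1-k = 3
B^3 mod M = 13^3 mod 509 = 161
Delta = (1 - 3) * 161 mod 509 = 187
New hash = (222 + 187) mod 509 = 409

Answer: 409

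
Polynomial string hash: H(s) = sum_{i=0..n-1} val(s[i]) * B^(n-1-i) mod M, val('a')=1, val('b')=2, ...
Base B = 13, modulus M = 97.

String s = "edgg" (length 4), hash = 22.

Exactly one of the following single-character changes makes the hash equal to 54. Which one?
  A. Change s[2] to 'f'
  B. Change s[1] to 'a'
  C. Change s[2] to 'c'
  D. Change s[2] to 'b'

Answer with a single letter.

Answer: D

Derivation:
Option A: s[2]='g'->'f', delta=(6-7)*13^1 mod 97 = 84, hash=22+84 mod 97 = 9
Option B: s[1]='d'->'a', delta=(1-4)*13^2 mod 97 = 75, hash=22+75 mod 97 = 0
Option C: s[2]='g'->'c', delta=(3-7)*13^1 mod 97 = 45, hash=22+45 mod 97 = 67
Option D: s[2]='g'->'b', delta=(2-7)*13^1 mod 97 = 32, hash=22+32 mod 97 = 54 <-- target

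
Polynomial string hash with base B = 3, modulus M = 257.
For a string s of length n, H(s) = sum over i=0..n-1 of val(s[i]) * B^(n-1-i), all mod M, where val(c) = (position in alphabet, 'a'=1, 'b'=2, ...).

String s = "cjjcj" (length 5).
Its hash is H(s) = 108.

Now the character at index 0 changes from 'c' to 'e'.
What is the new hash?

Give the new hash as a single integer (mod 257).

val('c') = 3, val('e') = 5
Position k = 0, exponent = n-1-k = 4
B^4 mod M = 3^4 mod 257 = 81
Delta = (5 - 3) * 81 mod 257 = 162
New hash = (108 + 162) mod 257 = 13

Answer: 13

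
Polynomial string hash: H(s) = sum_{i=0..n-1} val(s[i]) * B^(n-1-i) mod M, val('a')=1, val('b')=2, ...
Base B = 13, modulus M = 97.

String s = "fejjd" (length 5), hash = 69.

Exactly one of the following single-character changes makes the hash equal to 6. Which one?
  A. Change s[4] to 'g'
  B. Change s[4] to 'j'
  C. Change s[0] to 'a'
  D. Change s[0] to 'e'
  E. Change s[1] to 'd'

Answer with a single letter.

Option A: s[4]='d'->'g', delta=(7-4)*13^0 mod 97 = 3, hash=69+3 mod 97 = 72
Option B: s[4]='d'->'j', delta=(10-4)*13^0 mod 97 = 6, hash=69+6 mod 97 = 75
Option C: s[0]='f'->'a', delta=(1-6)*13^4 mod 97 = 76, hash=69+76 mod 97 = 48
Option D: s[0]='f'->'e', delta=(5-6)*13^4 mod 97 = 54, hash=69+54 mod 97 = 26
Option E: s[1]='e'->'d', delta=(4-5)*13^3 mod 97 = 34, hash=69+34 mod 97 = 6 <-- target

Answer: E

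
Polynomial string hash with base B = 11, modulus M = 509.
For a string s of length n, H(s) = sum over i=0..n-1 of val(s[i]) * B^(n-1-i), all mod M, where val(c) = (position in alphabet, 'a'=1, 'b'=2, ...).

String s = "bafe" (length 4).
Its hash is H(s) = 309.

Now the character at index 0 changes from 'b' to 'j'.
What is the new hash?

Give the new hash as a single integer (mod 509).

Answer: 268

Derivation:
val('b') = 2, val('j') = 10
Position k = 0, exponent = n-1-k = 3
B^3 mod M = 11^3 mod 509 = 313
Delta = (10 - 2) * 313 mod 509 = 468
New hash = (309 + 468) mod 509 = 268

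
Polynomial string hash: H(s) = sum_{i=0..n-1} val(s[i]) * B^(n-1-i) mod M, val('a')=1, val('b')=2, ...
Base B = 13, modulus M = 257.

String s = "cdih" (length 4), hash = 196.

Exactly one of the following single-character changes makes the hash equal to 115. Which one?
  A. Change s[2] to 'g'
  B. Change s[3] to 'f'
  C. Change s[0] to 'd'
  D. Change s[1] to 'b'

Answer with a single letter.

Option A: s[2]='i'->'g', delta=(7-9)*13^1 mod 257 = 231, hash=196+231 mod 257 = 170
Option B: s[3]='h'->'f', delta=(6-8)*13^0 mod 257 = 255, hash=196+255 mod 257 = 194
Option C: s[0]='c'->'d', delta=(4-3)*13^3 mod 257 = 141, hash=196+141 mod 257 = 80
Option D: s[1]='d'->'b', delta=(2-4)*13^2 mod 257 = 176, hash=196+176 mod 257 = 115 <-- target

Answer: D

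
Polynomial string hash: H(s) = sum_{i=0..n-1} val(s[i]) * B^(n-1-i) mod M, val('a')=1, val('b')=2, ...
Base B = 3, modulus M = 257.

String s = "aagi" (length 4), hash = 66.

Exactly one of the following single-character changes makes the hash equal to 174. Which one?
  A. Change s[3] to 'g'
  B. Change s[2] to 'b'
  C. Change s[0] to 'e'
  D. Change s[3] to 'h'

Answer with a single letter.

Option A: s[3]='i'->'g', delta=(7-9)*3^0 mod 257 = 255, hash=66+255 mod 257 = 64
Option B: s[2]='g'->'b', delta=(2-7)*3^1 mod 257 = 242, hash=66+242 mod 257 = 51
Option C: s[0]='a'->'e', delta=(5-1)*3^3 mod 257 = 108, hash=66+108 mod 257 = 174 <-- target
Option D: s[3]='i'->'h', delta=(8-9)*3^0 mod 257 = 256, hash=66+256 mod 257 = 65

Answer: C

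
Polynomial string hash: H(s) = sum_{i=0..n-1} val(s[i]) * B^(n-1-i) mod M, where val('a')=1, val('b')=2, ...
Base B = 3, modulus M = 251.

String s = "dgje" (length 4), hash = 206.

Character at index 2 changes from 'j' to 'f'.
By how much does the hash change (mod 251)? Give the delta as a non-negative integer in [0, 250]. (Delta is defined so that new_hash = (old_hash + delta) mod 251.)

Answer: 239

Derivation:
Delta formula: (val(new) - val(old)) * B^(n-1-k) mod M
  val('f') - val('j') = 6 - 10 = -4
  B^(n-1-k) = 3^1 mod 251 = 3
  Delta = -4 * 3 mod 251 = 239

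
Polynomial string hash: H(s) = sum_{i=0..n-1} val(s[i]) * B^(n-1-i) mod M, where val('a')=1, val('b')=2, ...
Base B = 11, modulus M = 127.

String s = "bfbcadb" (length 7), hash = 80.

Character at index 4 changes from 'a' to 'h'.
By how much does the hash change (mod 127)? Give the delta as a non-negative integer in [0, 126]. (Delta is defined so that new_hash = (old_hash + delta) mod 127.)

Delta formula: (val(new) - val(old)) * B^(n-1-k) mod M
  val('h') - val('a') = 8 - 1 = 7
  B^(n-1-k) = 11^2 mod 127 = 121
  Delta = 7 * 121 mod 127 = 85

Answer: 85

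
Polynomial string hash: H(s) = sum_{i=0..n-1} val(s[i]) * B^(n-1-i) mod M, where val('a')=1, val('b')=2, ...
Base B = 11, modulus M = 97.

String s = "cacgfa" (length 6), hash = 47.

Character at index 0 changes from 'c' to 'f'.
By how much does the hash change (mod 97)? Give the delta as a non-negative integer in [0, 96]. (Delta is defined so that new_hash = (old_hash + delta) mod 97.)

Answer: 93

Derivation:
Delta formula: (val(new) - val(old)) * B^(n-1-k) mod M
  val('f') - val('c') = 6 - 3 = 3
  B^(n-1-k) = 11^5 mod 97 = 31
  Delta = 3 * 31 mod 97 = 93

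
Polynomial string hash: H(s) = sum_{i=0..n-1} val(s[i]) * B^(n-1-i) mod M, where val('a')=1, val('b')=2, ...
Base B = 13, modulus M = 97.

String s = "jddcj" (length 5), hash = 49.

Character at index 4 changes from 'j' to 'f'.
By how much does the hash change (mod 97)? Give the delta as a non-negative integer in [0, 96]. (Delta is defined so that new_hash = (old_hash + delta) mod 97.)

Delta formula: (val(new) - val(old)) * B^(n-1-k) mod M
  val('f') - val('j') = 6 - 10 = -4
  B^(n-1-k) = 13^0 mod 97 = 1
  Delta = -4 * 1 mod 97 = 93

Answer: 93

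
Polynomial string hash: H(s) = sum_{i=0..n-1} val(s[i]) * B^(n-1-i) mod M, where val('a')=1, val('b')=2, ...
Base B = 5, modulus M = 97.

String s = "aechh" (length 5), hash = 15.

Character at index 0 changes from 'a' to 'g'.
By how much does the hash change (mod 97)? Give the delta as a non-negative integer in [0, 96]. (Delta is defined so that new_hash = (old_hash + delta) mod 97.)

Delta formula: (val(new) - val(old)) * B^(n-1-k) mod M
  val('g') - val('a') = 7 - 1 = 6
  B^(n-1-k) = 5^4 mod 97 = 43
  Delta = 6 * 43 mod 97 = 64

Answer: 64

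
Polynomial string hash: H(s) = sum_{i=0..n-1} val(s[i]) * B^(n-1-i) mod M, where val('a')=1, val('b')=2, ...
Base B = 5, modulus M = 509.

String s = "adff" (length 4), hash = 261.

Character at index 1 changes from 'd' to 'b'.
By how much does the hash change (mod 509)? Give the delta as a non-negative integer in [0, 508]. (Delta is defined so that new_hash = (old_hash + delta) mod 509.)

Delta formula: (val(new) - val(old)) * B^(n-1-k) mod M
  val('b') - val('d') = 2 - 4 = -2
  B^(n-1-k) = 5^2 mod 509 = 25
  Delta = -2 * 25 mod 509 = 459

Answer: 459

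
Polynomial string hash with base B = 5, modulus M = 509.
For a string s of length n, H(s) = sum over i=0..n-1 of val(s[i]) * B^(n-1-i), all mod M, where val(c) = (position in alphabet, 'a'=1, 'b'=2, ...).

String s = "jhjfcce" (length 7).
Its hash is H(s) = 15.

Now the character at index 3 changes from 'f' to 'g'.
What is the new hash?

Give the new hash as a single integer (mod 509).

Answer: 140

Derivation:
val('f') = 6, val('g') = 7
Position k = 3, exponent = n-1-k = 3
B^3 mod M = 5^3 mod 509 = 125
Delta = (7 - 6) * 125 mod 509 = 125
New hash = (15 + 125) mod 509 = 140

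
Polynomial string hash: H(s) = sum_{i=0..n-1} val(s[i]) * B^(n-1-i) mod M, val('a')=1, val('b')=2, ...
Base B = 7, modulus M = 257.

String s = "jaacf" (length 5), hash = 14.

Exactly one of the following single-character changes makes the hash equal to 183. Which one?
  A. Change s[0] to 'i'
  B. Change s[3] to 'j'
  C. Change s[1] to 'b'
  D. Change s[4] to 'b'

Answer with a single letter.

Option A: s[0]='j'->'i', delta=(9-10)*7^4 mod 257 = 169, hash=14+169 mod 257 = 183 <-- target
Option B: s[3]='c'->'j', delta=(10-3)*7^1 mod 257 = 49, hash=14+49 mod 257 = 63
Option C: s[1]='a'->'b', delta=(2-1)*7^3 mod 257 = 86, hash=14+86 mod 257 = 100
Option D: s[4]='f'->'b', delta=(2-6)*7^0 mod 257 = 253, hash=14+253 mod 257 = 10

Answer: A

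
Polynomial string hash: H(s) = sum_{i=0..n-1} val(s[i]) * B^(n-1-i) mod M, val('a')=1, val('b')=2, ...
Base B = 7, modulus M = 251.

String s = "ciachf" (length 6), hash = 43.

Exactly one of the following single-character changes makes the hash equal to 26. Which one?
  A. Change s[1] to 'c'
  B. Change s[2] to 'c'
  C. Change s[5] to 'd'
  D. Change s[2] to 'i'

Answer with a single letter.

Answer: D

Derivation:
Option A: s[1]='i'->'c', delta=(3-9)*7^4 mod 251 = 152, hash=43+152 mod 251 = 195
Option B: s[2]='a'->'c', delta=(3-1)*7^3 mod 251 = 184, hash=43+184 mod 251 = 227
Option C: s[5]='f'->'d', delta=(4-6)*7^0 mod 251 = 249, hash=43+249 mod 251 = 41
Option D: s[2]='a'->'i', delta=(9-1)*7^3 mod 251 = 234, hash=43+234 mod 251 = 26 <-- target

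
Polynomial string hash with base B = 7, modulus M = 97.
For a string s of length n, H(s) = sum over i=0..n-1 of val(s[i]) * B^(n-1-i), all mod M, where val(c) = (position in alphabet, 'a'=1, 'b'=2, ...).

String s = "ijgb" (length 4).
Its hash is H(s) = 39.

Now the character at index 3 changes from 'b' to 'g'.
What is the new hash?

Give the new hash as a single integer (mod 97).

val('b') = 2, val('g') = 7
Position k = 3, exponent = n-1-k = 0
B^0 mod M = 7^0 mod 97 = 1
Delta = (7 - 2) * 1 mod 97 = 5
New hash = (39 + 5) mod 97 = 44

Answer: 44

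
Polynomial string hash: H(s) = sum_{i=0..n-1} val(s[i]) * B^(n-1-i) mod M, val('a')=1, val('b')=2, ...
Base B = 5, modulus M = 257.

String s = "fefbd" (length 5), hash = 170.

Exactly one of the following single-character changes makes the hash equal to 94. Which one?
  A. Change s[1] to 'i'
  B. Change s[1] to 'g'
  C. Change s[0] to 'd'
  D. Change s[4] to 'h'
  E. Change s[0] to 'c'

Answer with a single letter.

Option A: s[1]='e'->'i', delta=(9-5)*5^3 mod 257 = 243, hash=170+243 mod 257 = 156
Option B: s[1]='e'->'g', delta=(7-5)*5^3 mod 257 = 250, hash=170+250 mod 257 = 163
Option C: s[0]='f'->'d', delta=(4-6)*5^4 mod 257 = 35, hash=170+35 mod 257 = 205
Option D: s[4]='d'->'h', delta=(8-4)*5^0 mod 257 = 4, hash=170+4 mod 257 = 174
Option E: s[0]='f'->'c', delta=(3-6)*5^4 mod 257 = 181, hash=170+181 mod 257 = 94 <-- target

Answer: E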